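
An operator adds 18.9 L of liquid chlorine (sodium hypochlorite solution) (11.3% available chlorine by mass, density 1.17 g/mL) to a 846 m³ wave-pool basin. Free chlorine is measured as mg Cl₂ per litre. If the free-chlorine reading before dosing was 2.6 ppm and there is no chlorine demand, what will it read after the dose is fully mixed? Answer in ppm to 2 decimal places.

5.55 ppm

Volume: 846 m³ = 846,000 L.
Mass of solution: 18.9 L × 1000 mL/L × 1.17 g/mL = 22,110 g.
Available chlorine delivered: 22,110 g × 0.113 = 2499 g as Cl₂.
Concentration rise: 2499 g / 846,000 L = 2.954 mg/L = 2.95 ppm.
Final FC: 2.6 + 2.95 = 5.55 ppm.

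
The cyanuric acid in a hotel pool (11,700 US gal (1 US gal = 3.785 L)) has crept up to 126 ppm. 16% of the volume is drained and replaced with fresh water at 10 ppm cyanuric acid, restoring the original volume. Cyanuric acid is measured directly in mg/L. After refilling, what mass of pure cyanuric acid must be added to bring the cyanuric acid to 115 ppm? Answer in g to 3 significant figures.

335 g

Volume: 11,700 US gal × 3.785 L/gal = 44,284 L.
After draining 16% and refilling: 126 × 0.84 + 10 × 0.16 = 107.44 ppm.
Deficit to target: 115 − 107.44 = 7.56 mg/L.
Mass: 7.56 mg/L × 44,284 L = 334.8 g cyanuric acid.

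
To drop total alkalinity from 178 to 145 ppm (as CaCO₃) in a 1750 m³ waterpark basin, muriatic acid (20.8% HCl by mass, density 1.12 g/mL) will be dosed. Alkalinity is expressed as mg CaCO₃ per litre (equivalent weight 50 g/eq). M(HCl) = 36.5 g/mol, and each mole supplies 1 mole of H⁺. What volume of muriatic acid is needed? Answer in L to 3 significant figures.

Volume: 1750 m³ = 1,750,000 L.
Alkalinity to neutralize: (178 − 145) = 33 mg/L as CaCO₃ × 1,750,000 L = 57,750 g as CaCO₃.
Equivalents of H⁺ required: 57,750 ÷ 50 g/eq = 1155 eq = 1155 mol HCl.
Mass of HCl: 1155 × 36.5 = 42,160 g.
Mass of 20.8% solution: 42,160 / 0.208 = 202,700 g.
Volume: 202,700 g ÷ 1.12 g/mL = 181,000 mL.

181 L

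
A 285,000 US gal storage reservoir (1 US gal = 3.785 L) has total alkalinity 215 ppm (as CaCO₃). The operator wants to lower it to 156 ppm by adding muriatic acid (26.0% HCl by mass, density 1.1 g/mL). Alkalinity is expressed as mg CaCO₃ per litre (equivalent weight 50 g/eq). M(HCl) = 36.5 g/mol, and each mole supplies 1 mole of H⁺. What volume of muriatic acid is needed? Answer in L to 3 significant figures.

162 L

Volume: 285,000 US gal × 3.785 L/gal = 1,078,725 L.
Alkalinity to neutralize: (215 − 156) = 59 mg/L as CaCO₃ × 1,078,725 L = 63,640 g as CaCO₃.
Equivalents of H⁺ required: 63,640 ÷ 50 g/eq = 1273 eq = 1273 mol HCl.
Mass of HCl: 1273 × 36.5 = 46,460 g.
Mass of 26.0% solution: 46,460 / 0.26 = 178,700 g.
Volume: 178,700 g ÷ 1.1 g/mL = 162,400 mL.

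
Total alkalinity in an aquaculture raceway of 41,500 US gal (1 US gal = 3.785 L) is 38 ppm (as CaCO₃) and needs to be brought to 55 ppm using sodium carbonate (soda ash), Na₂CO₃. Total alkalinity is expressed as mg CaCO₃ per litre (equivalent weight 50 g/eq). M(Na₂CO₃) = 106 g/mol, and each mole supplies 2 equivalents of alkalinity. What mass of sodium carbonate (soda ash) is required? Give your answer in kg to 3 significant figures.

2.83 kg

Volume: 41,500 US gal × 3.785 L/gal = 157,078 L.
Alkalinity to add: (55 − 38) = 17 mg/L as CaCO₃ × 157,078 L = 2670 g as CaCO₃.
Equivalents: 2670 g ÷ 50 g/eq = 53.41 eq.
Each mole of Na₂CO₃ supplies 2 eq, so 53.41 / 2 = 26.7 mol.
Mass: 26.7 mol × 106 g/mol = 2831 g.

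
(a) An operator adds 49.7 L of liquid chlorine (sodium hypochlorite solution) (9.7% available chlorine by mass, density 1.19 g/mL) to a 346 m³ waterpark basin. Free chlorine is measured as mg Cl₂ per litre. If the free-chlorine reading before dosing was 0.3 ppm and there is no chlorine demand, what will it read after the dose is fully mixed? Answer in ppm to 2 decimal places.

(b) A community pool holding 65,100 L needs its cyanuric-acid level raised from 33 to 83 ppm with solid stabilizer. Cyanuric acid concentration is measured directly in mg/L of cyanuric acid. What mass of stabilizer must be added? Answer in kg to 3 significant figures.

(a) Volume: 346 m³ = 346,000 L.
(a) Mass of solution: 49.7 L × 1000 mL/L × 1.19 g/mL = 59,140 g.
(a) Available chlorine delivered: 59,140 g × 0.097 = 5737 g as Cl₂.
(a) Concentration rise: 5737 g / 346,000 L = 16.58 mg/L = 16.58 ppm.
(a) Final FC: 0.3 + 16.58 = 16.88 ppm.

(b) CYA to add: (83 − 33) = 50 mg/L × 65,100 L = 3255 g cyanuric acid.

(a) 16.88 ppm; (b) 3.25 kg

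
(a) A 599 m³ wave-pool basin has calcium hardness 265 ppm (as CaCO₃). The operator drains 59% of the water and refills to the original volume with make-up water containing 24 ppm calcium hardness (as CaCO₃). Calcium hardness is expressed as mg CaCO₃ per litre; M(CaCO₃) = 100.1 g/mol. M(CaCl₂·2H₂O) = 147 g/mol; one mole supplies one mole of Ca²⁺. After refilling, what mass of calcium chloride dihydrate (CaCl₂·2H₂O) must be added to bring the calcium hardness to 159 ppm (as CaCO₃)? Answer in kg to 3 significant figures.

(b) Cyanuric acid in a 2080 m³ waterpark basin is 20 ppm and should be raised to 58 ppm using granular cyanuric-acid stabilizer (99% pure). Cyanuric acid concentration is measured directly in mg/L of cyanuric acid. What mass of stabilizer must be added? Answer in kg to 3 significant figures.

(a) Volume: 599 m³ = 599,000 L.
(a) After draining 59% and refilling: 265 × 0.41 + 24 × 0.59 = 122.81 ppm.
(a) Deficit to target: 159 − 122.81 = 36.19 mg/L.
(a) As CaCO₃: 36.19 mg/L × 599,000 L = 21,680 g; ÷ 100.1 = 216.6 mol Ca²⁺.
(a) Mass: 216.6 × 147 = 31,830 g.

(b) Volume: 2080 m³ = 2,080,000 L.
(b) CYA to add: (58 − 20) = 38 mg/L × 2,080,000 L = 79,040 g cyanuric acid.
(b) At 99% purity: 79,040 / 0.99 = 79,840 g product.

(a) 31.8 kg; (b) 79.8 kg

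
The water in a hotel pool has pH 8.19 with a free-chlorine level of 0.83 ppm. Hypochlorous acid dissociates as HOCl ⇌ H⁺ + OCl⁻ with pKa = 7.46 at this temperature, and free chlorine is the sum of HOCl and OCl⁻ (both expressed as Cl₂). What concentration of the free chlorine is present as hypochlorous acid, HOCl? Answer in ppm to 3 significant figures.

0.130 ppm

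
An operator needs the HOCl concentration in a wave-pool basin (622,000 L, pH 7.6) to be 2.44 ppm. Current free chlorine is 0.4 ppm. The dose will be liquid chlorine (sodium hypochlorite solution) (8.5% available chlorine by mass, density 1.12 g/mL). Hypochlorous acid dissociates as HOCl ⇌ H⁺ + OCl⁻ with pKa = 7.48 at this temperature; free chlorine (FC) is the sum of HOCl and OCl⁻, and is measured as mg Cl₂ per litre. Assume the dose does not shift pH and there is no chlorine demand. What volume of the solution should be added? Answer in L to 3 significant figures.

[OCl⁻]/[HOCl] = 10^(pH − pKa) = 10^(7.6 − 7.48) = 1.318; fraction as HOCl = 1/(1 + 1.318) = 0.4314.
Free chlorine required for 2.44 ppm HOCl: 2.44 / 0.4314 = 5.657 ppm.
FC to add: 5.657 − 0.4 = 5.257 mg/L as Cl₂.
Cl₂ equivalent: 5.257 mg/L × 622,000 L = 3270 g.
Product at 8.5% available Cl: 3270 / 0.085 = 38,470 g.
Volume: 38,470 g ÷ 1.12 g/mL = 34,340 mL.

34.3 L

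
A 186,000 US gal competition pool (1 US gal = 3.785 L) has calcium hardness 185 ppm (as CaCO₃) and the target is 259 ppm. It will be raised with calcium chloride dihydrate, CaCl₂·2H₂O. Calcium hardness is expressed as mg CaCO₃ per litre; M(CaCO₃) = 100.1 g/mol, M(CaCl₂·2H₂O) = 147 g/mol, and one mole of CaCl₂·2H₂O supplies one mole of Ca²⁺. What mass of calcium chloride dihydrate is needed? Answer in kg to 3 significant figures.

Volume: 186,000 US gal × 3.785 L/gal = 704,010 L.
Hardness to add: (259 − 185) = 74 mg/L as CaCO₃ × 704,010 L = 52,100 g as CaCO₃.
Moles of Ca²⁺ (1 mol Ca²⁺ ≡ 1 mol CaCO₃): 52,100 / 100.1 g/mol = 520.4 mol.
Mass of CaCl₂·2H₂O: 520.4 × 147 = 76,510 g.

76.5 kg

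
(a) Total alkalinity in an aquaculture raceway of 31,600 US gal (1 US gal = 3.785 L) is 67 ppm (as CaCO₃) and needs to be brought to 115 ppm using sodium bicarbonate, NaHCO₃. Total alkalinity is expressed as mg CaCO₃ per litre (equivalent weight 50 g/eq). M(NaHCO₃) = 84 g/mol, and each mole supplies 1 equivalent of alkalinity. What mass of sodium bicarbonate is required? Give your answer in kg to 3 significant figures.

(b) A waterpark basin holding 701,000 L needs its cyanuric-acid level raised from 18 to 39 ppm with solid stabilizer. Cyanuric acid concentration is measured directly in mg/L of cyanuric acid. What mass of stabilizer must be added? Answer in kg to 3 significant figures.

(a) 9.65 kg; (b) 14.7 kg

(a) Volume: 31,600 US gal × 3.785 L/gal = 119,606 L.
(a) Alkalinity to add: (115 − 67) = 48 mg/L as CaCO₃ × 119,606 L = 5741 g as CaCO₃.
(a) Equivalents: 5741 g ÷ 50 g/eq = 114.8 eq.
(a) NaHCO₃ supplies 1 eq per mole → 114.8 mol.
(a) Mass: 114.8 mol × 84 g/mol = 9645 g.

(b) CYA to add: (39 − 18) = 21 mg/L × 701,000 L = 14,720 g cyanuric acid.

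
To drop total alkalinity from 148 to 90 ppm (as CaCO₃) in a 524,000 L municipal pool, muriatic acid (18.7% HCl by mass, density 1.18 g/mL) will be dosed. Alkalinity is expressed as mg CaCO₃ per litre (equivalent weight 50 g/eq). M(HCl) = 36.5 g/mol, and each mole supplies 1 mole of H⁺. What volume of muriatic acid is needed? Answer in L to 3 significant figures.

101 L

Alkalinity to neutralize: (148 − 90) = 58 mg/L as CaCO₃ × 524,000 L = 30,390 g as CaCO₃.
Equivalents of H⁺ required: 30,390 ÷ 50 g/eq = 607.8 eq = 607.8 mol HCl.
Mass of HCl: 607.8 × 36.5 = 22,190 g.
Mass of 18.7% solution: 22,190 / 0.187 = 118,600 g.
Volume: 118,600 g ÷ 1.18 g/mL = 100,500 mL.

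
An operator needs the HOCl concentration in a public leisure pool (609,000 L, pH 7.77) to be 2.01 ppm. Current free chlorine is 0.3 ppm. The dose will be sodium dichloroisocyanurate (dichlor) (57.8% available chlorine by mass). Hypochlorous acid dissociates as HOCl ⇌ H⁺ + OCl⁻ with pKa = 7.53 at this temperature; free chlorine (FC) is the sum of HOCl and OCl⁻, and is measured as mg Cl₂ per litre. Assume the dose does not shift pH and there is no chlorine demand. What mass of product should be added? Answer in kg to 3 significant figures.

5.48 kg

[OCl⁻]/[HOCl] = 10^(pH − pKa) = 10^(7.77 − 7.53) = 1.738; fraction as HOCl = 1/(1 + 1.738) = 0.3653.
Free chlorine required for 2.01 ppm HOCl: 2.01 / 0.3653 = 5.503 ppm.
FC to add: 5.503 − 0.3 = 5.203 mg/L as Cl₂.
Cl₂ equivalent: 5.203 mg/L × 609,000 L = 3169 g.
Product at 57.8% available Cl: 3169 / 0.578 = 5482 g.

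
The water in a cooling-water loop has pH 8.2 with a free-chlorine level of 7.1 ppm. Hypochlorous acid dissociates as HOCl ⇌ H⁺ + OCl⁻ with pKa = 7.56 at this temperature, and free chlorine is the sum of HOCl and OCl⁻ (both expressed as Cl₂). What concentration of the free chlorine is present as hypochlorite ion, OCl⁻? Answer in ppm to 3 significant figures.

[OCl⁻]/[HOCl] = 10^(pH − pKa) = 10^(8.2 − 7.56) = 10^0.64 = 4.365.
Fraction as HOCl = 1 / (1 + 4.365) = 0.1864.
OCl⁻ = (1 − 0.1864) × 7.1 ppm = 5.777 ppm.

5.78 ppm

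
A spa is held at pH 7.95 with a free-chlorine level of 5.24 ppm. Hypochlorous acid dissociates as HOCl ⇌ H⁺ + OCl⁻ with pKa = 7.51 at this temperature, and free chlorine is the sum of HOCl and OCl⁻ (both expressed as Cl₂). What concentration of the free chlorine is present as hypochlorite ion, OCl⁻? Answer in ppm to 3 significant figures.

[OCl⁻]/[HOCl] = 10^(pH − pKa) = 10^(7.95 − 7.51) = 10^0.44 = 2.754.
Fraction as HOCl = 1 / (1 + 2.754) = 0.2664.
OCl⁻ = (1 − 0.2664) × 5.24 ppm = 3.844 ppm.

3.84 ppm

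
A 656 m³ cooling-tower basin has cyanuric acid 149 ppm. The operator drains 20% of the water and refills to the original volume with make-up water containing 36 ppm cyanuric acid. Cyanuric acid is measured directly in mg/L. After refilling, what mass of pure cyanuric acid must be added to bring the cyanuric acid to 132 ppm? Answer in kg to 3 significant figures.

Volume: 656 m³ = 656,000 L.
After draining 20% and refilling: 149 × 0.80 + 36 × 0.20 = 126.4 ppm.
Deficit to target: 132 − 126.4 = 5.6 mg/L.
Mass: 5.6 mg/L × 656,000 L = 3674 g cyanuric acid.

3.67 kg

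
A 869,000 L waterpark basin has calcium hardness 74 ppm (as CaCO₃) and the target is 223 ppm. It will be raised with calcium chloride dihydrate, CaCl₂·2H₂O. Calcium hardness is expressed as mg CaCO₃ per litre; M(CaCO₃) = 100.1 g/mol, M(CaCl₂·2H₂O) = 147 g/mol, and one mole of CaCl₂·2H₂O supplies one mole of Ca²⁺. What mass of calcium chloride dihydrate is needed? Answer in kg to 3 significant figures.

Hardness to add: (223 − 74) = 149 mg/L as CaCO₃ × 869,000 L = 129,500 g as CaCO₃.
Moles of Ca²⁺ (1 mol Ca²⁺ ≡ 1 mol CaCO₃): 129,500 / 100.1 g/mol = 1294 mol.
Mass of CaCl₂·2H₂O: 1294 × 147 = 190,100 g.

190 kg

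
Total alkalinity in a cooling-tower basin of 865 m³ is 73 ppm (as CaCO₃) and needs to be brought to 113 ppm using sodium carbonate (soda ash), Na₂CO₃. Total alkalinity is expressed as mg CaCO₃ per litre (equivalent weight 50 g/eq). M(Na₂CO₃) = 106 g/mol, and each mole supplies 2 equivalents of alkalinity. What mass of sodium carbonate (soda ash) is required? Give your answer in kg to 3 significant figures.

36.7 kg

Volume: 865 m³ = 865,000 L.
Alkalinity to add: (113 − 73) = 40 mg/L as CaCO₃ × 865,000 L = 34,600 g as CaCO₃.
Equivalents: 34,600 g ÷ 50 g/eq = 692 eq.
Each mole of Na₂CO₃ supplies 2 eq, so 692 / 2 = 346 mol.
Mass: 346 mol × 106 g/mol = 36,680 g.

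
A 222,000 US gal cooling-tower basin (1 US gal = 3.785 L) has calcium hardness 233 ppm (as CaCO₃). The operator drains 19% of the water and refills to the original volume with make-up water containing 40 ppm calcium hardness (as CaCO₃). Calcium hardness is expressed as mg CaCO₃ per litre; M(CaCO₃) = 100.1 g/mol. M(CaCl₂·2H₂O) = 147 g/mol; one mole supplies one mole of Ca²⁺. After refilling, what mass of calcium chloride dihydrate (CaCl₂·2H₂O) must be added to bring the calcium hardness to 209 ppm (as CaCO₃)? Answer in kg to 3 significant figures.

15.6 kg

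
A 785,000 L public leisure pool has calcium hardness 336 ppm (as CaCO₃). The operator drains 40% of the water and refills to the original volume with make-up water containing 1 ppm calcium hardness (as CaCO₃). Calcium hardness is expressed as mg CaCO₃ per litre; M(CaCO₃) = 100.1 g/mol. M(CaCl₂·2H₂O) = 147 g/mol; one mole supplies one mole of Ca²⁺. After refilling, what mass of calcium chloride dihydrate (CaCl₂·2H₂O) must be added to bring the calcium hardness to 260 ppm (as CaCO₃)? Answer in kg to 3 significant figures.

After draining 40% and refilling: 336 × 0.60 + 1 × 0.40 = 202 ppm.
Deficit to target: 260 − 202 = 58 mg/L.
As CaCO₃: 58 mg/L × 785,000 L = 45,530 g; ÷ 100.1 = 454.8 mol Ca²⁺.
Mass: 454.8 × 147 = 66,860 g.

66.9 kg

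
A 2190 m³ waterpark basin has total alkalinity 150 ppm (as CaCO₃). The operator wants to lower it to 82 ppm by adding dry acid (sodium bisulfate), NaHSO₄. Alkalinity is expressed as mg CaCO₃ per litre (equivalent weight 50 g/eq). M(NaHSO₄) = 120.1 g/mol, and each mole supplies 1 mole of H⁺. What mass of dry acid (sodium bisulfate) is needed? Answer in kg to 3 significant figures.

358 kg

Volume: 2190 m³ = 2,190,000 L.
Alkalinity to neutralize: (150 − 82) = 68 mg/L as CaCO₃ × 2,190,000 L = 148,900 g as CaCO₃.
Equivalents of H⁺ required: 148,900 ÷ 50 g/eq = 2978 eq = 2978 mol NaHSO₄.
Mass of NaHSO₄: 2978 × 120.1 = 357,700 g.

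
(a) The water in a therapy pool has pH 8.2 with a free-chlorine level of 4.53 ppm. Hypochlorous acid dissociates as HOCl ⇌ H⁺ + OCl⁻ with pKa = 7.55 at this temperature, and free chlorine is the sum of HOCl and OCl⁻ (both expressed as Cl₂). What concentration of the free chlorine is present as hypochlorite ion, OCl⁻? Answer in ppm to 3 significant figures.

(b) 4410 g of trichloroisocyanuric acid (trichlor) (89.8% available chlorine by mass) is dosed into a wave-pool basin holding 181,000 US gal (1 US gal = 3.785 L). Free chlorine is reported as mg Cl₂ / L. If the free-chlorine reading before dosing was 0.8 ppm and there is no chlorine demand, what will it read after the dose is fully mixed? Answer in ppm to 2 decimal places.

(a) [OCl⁻]/[HOCl] = 10^(pH − pKa) = 10^(8.2 − 7.55) = 10^0.65 = 4.467.
(a) Fraction as HOCl = 1 / (1 + 4.467) = 0.1829.
(a) OCl⁻ = (1 − 0.1829) × 4.53 ppm = 3.701 ppm.

(b) Volume: 181,000 US gal × 3.785 L/gal = 685,085 L.
(b) Available chlorine delivered: 4410 g × 0.898 = 3960 g as Cl₂.
(b) Concentration rise: 3960 g / 685,085 L = 5.781 mg/L = 5.78 ppm.
(b) Final FC: 0.8 + 5.78 = 6.58 ppm.

(a) 3.70 ppm; (b) 6.58 ppm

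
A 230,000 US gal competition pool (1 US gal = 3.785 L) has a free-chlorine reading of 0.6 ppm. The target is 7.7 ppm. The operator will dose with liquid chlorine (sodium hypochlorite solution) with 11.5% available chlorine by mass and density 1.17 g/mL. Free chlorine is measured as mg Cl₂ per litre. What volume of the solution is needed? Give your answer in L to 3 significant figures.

45.9 L

Volume: 230,000 US gal × 3.785 L/gal = 870,550 L.
Chlorine deficit: 7.7 − 0.6 = 7.1 ppm = 7.1 mg/L as Cl₂.
Cl₂ equivalent needed: 7.1 mg/L × 870,550 L = 6,181,000 mg = 6181 g.
Product at 11.5% available chlorine: 6181 / 0.115 = 53,750 g.
Volume at density 1.17 g/mL: 53,750 g ÷ 1.17 g/mL = 45,940 mL.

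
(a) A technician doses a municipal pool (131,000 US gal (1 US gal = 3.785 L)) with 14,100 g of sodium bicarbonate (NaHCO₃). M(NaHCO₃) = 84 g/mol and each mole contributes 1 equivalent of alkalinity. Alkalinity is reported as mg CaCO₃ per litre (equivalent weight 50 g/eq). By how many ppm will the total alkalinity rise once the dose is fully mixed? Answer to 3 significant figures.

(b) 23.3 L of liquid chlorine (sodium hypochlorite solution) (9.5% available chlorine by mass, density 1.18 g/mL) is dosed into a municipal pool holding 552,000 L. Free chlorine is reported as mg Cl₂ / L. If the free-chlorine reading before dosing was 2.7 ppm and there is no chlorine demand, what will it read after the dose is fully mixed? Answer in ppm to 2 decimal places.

(a) 16.9 ppm; (b) 7.43 ppm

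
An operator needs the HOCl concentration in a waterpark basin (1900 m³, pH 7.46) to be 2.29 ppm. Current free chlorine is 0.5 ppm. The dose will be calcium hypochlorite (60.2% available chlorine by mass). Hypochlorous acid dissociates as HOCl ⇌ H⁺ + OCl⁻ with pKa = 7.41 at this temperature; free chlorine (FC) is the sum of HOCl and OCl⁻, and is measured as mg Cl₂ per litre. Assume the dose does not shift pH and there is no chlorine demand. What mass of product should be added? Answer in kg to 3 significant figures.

13.8 kg

Volume: 1900 m³ = 1,900,000 L.
[OCl⁻]/[HOCl] = 10^(pH − pKa) = 10^(7.46 − 7.41) = 1.122; fraction as HOCl = 1/(1 + 1.122) = 0.4712.
Free chlorine required for 2.29 ppm HOCl: 2.29 / 0.4712 = 4.859 ppm.
FC to add: 4.859 − 0.5 = 4.359 mg/L as Cl₂.
Cl₂ equivalent: 4.359 mg/L × 1,900,000 L = 8283 g.
Product at 60.2% available Cl: 8283 / 0.602 = 13,760 g.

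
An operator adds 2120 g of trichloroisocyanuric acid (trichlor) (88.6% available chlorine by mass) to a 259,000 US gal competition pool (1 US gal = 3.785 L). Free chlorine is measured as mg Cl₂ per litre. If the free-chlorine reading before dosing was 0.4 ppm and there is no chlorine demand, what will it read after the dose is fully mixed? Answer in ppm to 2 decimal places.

Volume: 259,000 US gal × 3.785 L/gal = 980,315 L.
Available chlorine delivered: 2120 g × 0.886 = 1878 g as Cl₂.
Concentration rise: 1878 g / 980,315 L = 1.916 mg/L = 1.92 ppm.
Final FC: 0.4 + 1.92 = 2.32 ppm.

2.32 ppm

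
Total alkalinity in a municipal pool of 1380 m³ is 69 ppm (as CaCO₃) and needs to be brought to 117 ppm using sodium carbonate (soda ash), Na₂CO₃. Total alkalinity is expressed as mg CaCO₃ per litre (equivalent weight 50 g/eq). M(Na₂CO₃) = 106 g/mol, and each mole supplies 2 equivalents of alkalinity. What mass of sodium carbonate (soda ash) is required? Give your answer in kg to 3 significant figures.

Volume: 1380 m³ = 1,380,000 L.
Alkalinity to add: (117 − 69) = 48 mg/L as CaCO₃ × 1,380,000 L = 66,240 g as CaCO₃.
Equivalents: 66,240 g ÷ 50 g/eq = 1325 eq.
Each mole of Na₂CO₃ supplies 2 eq, so 1325 / 2 = 662.4 mol.
Mass: 662.4 mol × 106 g/mol = 70,210 g.

70.2 kg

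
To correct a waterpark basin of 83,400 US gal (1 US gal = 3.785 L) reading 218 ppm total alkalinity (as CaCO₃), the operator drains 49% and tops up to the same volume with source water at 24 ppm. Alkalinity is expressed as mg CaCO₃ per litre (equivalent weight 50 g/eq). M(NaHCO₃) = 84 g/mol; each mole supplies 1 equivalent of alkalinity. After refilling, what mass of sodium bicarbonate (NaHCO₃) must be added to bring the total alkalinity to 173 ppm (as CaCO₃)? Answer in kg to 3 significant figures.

26.5 kg

Volume: 83,400 US gal × 3.785 L/gal = 315,669 L.
After draining 49% and refilling: 218 × 0.51 + 24 × 0.49 = 122.94 ppm.
Deficit to target: 173 − 122.94 = 50.06 mg/L.
As CaCO₃: 50.06 mg/L × 315,669 L = 15,800 g; ÷ 50 g/eq ÷ 1 = 316 mol NaHCO₃.
Mass: 316 × 84 = 26,550 g.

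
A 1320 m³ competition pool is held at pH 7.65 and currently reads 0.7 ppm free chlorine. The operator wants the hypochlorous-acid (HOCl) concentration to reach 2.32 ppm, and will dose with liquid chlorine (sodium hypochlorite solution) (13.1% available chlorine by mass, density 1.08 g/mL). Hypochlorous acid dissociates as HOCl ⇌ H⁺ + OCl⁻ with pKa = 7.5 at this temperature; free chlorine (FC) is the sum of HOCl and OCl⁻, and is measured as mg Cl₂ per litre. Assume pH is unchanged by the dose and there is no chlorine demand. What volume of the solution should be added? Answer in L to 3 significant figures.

Volume: 1320 m³ = 1,320,000 L.
[OCl⁻]/[HOCl] = 10^(pH − pKa) = 10^(7.65 − 7.5) = 1.413; fraction as HOCl = 1/(1 + 1.413) = 0.4145.
Free chlorine required for 2.32 ppm HOCl: 2.32 / 0.4145 = 5.597 ppm.
FC to add: 5.597 − 0.7 = 4.897 mg/L as Cl₂.
Cl₂ equivalent: 4.897 mg/L × 1,320,000 L = 6464 g.
Product at 13.1% available Cl: 6464 / 0.131 = 49,340 g.
Volume: 49,340 g ÷ 1.08 g/mL = 45,690 mL.

45.7 L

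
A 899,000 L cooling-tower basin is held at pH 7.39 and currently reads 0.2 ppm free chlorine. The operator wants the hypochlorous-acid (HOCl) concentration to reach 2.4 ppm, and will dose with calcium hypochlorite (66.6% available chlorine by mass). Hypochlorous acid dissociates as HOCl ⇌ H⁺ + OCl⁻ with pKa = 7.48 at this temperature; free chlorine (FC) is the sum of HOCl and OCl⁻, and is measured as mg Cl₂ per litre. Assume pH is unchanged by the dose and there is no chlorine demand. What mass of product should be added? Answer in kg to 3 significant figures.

[OCl⁻]/[HOCl] = 10^(pH − pKa) = 10^(7.39 − 7.48) = 0.8128; fraction as HOCl = 1/(1 + 0.8128) = 0.5516.
Free chlorine required for 2.4 ppm HOCl: 2.4 / 0.5516 = 4.351 ppm.
FC to add: 4.351 − 0.2 = 4.151 mg/L as Cl₂.
Cl₂ equivalent: 4.151 mg/L × 899,000 L = 3732 g.
Product at 66.6% available Cl: 3732 / 0.666 = 5603 g.

5.60 kg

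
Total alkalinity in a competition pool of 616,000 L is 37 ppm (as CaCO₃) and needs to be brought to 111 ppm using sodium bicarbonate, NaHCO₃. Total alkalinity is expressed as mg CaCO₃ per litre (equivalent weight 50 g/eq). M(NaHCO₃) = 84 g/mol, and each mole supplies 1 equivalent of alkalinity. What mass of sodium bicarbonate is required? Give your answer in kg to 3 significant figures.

Alkalinity to add: (111 − 37) = 74 mg/L as CaCO₃ × 616,000 L = 45,580 g as CaCO₃.
Equivalents: 45,580 g ÷ 50 g/eq = 911.7 eq.
NaHCO₃ supplies 1 eq per mole → 911.7 mol.
Mass: 911.7 mol × 84 g/mol = 76,580 g.

76.6 kg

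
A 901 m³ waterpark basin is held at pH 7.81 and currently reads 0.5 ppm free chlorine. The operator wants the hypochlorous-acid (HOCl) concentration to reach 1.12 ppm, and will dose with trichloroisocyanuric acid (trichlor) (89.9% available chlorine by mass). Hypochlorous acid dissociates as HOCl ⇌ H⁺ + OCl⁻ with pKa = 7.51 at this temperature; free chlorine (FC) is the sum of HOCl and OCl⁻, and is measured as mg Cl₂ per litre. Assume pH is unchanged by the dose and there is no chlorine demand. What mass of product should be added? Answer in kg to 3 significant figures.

Volume: 901 m³ = 901,000 L.
[OCl⁻]/[HOCl] = 10^(pH − pKa) = 10^(7.81 − 7.51) = 1.995; fraction as HOCl = 1/(1 + 1.995) = 0.3339.
Free chlorine required for 1.12 ppm HOCl: 1.12 / 0.3339 = 3.355 ppm.
FC to add: 3.355 − 0.5 = 2.855 mg/L as Cl₂.
Cl₂ equivalent: 2.855 mg/L × 901,000 L = 2572 g.
Product at 89.9% available Cl: 2572 / 0.899 = 2861 g.

2.86 kg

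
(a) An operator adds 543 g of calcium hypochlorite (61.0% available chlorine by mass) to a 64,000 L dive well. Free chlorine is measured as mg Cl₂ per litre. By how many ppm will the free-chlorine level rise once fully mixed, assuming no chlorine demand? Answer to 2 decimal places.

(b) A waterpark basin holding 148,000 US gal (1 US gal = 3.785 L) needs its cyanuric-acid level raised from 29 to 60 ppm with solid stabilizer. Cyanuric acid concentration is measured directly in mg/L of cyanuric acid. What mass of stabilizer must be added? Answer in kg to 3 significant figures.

(a) 5.18 ppm; (b) 17.4 kg

(a) Available chlorine delivered: 543 g × 0.61 = 331.2 g as Cl₂.
(a) Concentration rise: 331.2 g / 64,000 L = 5.175 mg/L = 5.18 ppm.

(b) Volume: 148,000 US gal × 3.785 L/gal = 560,180 L.
(b) CYA to add: (60 − 29) = 31 mg/L × 560,180 L = 17,370 g cyanuric acid.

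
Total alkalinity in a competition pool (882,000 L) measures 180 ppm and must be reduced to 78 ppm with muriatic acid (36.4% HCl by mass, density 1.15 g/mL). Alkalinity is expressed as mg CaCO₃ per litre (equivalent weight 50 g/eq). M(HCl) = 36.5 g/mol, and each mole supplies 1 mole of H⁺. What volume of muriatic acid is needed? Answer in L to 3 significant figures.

157 L

Alkalinity to neutralize: (180 − 78) = 102 mg/L as CaCO₃ × 882,000 L = 89,960 g as CaCO₃.
Equivalents of H⁺ required: 89,960 ÷ 50 g/eq = 1799 eq = 1799 mol HCl.
Mass of HCl: 1799 × 36.5 = 65,670 g.
Mass of 36.4% solution: 65,670 / 0.364 = 180,400 g.
Volume: 180,400 g ÷ 1.15 g/mL = 156,900 mL.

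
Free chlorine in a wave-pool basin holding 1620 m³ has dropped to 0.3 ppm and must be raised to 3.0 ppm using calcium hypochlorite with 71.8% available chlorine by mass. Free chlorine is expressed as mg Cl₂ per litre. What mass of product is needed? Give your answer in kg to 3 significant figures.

6.09 kg

Volume: 1620 m³ = 1,620,000 L.
Chlorine deficit: 3.0 − 0.3 = 2.7 ppm = 2.7 mg/L as Cl₂.
Cl₂ equivalent needed: 2.7 mg/L × 1,620,000 L = 4,374,000 mg = 4374 g.
Product at 71.8% available chlorine: 4374 / 0.718 = 6092 g.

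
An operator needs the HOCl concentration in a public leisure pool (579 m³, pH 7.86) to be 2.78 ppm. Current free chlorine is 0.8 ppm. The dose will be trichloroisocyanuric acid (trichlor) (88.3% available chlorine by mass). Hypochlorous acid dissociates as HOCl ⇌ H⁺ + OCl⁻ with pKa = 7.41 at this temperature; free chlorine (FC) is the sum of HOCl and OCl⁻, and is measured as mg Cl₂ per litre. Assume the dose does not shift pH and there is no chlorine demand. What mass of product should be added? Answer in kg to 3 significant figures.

6.44 kg

Volume: 579 m³ = 579,000 L.
[OCl⁻]/[HOCl] = 10^(pH − pKa) = 10^(7.86 − 7.41) = 2.818; fraction as HOCl = 1/(1 + 2.818) = 0.2619.
Free chlorine required for 2.78 ppm HOCl: 2.78 / 0.2619 = 10.62 ppm.
FC to add: 10.62 − 0.8 = 9.815 mg/L as Cl₂.
Cl₂ equivalent: 9.815 mg/L × 579,000 L = 5683 g.
Product at 88.3% available Cl: 5683 / 0.883 = 6436 g.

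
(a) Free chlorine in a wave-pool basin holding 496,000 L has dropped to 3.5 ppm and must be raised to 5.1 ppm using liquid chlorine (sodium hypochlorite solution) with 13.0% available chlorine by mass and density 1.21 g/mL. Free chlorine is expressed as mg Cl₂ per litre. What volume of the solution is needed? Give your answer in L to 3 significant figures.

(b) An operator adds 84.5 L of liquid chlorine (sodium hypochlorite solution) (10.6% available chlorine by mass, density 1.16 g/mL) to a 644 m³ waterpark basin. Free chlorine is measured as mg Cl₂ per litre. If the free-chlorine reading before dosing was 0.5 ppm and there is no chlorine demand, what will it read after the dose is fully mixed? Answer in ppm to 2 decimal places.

(a) 5.05 L; (b) 16.63 ppm

(a) Chlorine deficit: 5.1 − 3.5 = 1.6 ppm = 1.6 mg/L as Cl₂.
(a) Cl₂ equivalent needed: 1.6 mg/L × 496,000 L = 793,600 mg = 793.6 g.
(a) Product at 13.0% available chlorine: 793.6 / 0.13 = 6105 g.
(a) Volume at density 1.21 g/mL: 6105 g ÷ 1.21 g/mL = 5045 mL.

(b) Volume: 644 m³ = 644,000 L.
(b) Mass of solution: 84.5 L × 1000 mL/L × 1.16 g/mL = 98,020 g.
(b) Available chlorine delivered: 98,020 g × 0.106 = 10,390 g as Cl₂.
(b) Concentration rise: 10,390 g / 644,000 L = 16.13 mg/L = 16.13 ppm.
(b) Final FC: 0.5 + 16.13 = 16.63 ppm.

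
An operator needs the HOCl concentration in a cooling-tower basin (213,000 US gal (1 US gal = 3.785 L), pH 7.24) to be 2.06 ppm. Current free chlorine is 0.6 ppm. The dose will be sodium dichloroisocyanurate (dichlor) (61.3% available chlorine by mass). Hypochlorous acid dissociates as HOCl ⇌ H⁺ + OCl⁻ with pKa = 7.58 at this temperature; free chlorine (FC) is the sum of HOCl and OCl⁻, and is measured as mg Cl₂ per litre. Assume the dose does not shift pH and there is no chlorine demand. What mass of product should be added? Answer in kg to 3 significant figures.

3.16 kg

Volume: 213,000 US gal × 3.785 L/gal = 806,205 L.
[OCl⁻]/[HOCl] = 10^(pH − pKa) = 10^(7.24 − 7.58) = 0.4571; fraction as HOCl = 1/(1 + 0.4571) = 0.6863.
Free chlorine required for 2.06 ppm HOCl: 2.06 / 0.6863 = 3.002 ppm.
FC to add: 3.002 − 0.6 = 2.402 mg/L as Cl₂.
Cl₂ equivalent: 2.402 mg/L × 806,205 L = 1936 g.
Product at 61.3% available Cl: 1936 / 0.613 = 3159 g.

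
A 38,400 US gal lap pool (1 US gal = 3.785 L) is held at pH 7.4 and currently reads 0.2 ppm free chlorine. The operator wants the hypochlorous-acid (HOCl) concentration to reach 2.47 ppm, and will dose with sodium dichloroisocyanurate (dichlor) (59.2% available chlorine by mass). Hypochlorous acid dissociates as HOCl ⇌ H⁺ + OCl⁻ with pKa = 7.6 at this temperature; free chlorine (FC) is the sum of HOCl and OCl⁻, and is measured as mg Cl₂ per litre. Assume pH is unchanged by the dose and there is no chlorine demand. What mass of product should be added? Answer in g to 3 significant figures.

940 g

Volume: 38,400 US gal × 3.785 L/gal = 145,344 L.
[OCl⁻]/[HOCl] = 10^(pH − pKa) = 10^(7.4 − 7.6) = 0.631; fraction as HOCl = 1/(1 + 0.631) = 0.6131.
Free chlorine required for 2.47 ppm HOCl: 2.47 / 0.6131 = 4.028 ppm.
FC to add: 4.028 − 0.2 = 3.828 mg/L as Cl₂.
Cl₂ equivalent: 3.828 mg/L × 145,344 L = 556.4 g.
Product at 59.2% available Cl: 556.4 / 0.592 = 939.9 g.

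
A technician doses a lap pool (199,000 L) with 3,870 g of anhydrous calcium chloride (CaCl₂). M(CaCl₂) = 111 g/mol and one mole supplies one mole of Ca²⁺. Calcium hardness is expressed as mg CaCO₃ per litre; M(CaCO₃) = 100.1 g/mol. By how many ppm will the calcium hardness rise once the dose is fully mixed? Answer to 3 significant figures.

Moles of Ca²⁺: 3,870 g ÷ 111 g/mol = 34.86 mol.
As CaCO₃: 34.86 mol × 100.1 g/mol = 3490 g.
Rise: 3490 g / 199,000 L × 1000 = 17.54 mg/L.

17.5 ppm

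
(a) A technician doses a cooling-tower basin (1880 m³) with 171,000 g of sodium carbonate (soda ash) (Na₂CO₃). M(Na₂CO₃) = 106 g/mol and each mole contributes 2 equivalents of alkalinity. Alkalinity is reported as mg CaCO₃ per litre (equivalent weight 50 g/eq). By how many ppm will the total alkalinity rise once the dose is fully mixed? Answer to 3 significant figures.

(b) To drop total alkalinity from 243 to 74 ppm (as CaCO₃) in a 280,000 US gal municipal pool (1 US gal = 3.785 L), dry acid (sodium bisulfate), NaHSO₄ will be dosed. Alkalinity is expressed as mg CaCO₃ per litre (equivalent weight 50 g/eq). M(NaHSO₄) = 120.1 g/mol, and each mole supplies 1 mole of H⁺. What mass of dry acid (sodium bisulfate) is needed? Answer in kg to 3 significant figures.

(a) Volume: 1880 m³ = 1,880,000 L.
(a) Moles of Na₂CO₃: 171,000 g ÷ 106 g/mol = 1613 mol → 3226 eq of alkalinity.
(a) As CaCO₃: 3226 eq × 50 g/eq = 161,300 g.
(a) Rise: 161,300 g / 1,880,000 L × 1000 = 85.81 mg/L.

(b) Volume: 280,000 US gal × 3.785 L/gal = 1,059,800 L.
(b) Alkalinity to neutralize: (243 − 74) = 169 mg/L as CaCO₃ × 1,059,800 L = 179,100 g as CaCO₃.
(b) Equivalents of H⁺ required: 179,100 ÷ 50 g/eq = 3582 eq = 3582 mol NaHSO₄.
(b) Mass of NaHSO₄: 3582 × 120.1 = 430,200 g.

(a) 85.8 ppm; (b) 430 kg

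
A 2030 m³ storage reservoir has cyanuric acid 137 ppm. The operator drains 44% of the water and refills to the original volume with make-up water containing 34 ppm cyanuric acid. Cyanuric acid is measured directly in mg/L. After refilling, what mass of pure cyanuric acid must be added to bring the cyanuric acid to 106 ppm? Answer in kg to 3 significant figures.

Volume: 2030 m³ = 2,030,000 L.
After draining 44% and refilling: 137 × 0.56 + 34 × 0.44 = 91.68 ppm.
Deficit to target: 106 − 91.68 = 14.32 mg/L.
Mass: 14.32 mg/L × 2,030,000 L = 29,070 g cyanuric acid.

29.1 kg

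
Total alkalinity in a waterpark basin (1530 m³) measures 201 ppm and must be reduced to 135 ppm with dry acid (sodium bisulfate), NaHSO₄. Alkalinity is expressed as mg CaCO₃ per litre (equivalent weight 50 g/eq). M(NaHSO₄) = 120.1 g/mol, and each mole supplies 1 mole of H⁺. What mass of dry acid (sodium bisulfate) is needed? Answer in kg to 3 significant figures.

Volume: 1530 m³ = 1,530,000 L.
Alkalinity to neutralize: (201 − 135) = 66 mg/L as CaCO₃ × 1,530,000 L = 101,000 g as CaCO₃.
Equivalents of H⁺ required: 101,000 ÷ 50 g/eq = 2020 eq = 2020 mol NaHSO₄.
Mass of NaHSO₄: 2020 × 120.1 = 242,600 g.

243 kg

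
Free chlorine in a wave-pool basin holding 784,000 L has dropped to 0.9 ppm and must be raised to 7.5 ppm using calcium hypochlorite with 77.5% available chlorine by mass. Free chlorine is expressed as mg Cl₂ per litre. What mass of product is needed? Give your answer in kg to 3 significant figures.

Chlorine deficit: 7.5 − 0.9 = 6.6 ppm = 6.6 mg/L as Cl₂.
Cl₂ equivalent needed: 6.6 mg/L × 784,000 L = 5,174,000 mg = 5174 g.
Product at 77.5% available chlorine: 5174 / 0.775 = 6677 g.

6.68 kg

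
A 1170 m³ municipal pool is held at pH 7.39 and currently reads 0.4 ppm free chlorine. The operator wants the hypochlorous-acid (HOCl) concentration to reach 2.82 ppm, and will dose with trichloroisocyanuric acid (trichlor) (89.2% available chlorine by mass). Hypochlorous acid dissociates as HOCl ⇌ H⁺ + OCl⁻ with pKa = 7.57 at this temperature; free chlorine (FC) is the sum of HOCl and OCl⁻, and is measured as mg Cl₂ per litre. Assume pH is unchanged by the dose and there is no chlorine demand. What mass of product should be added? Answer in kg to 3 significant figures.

5.62 kg

Volume: 1170 m³ = 1,170,000 L.
[OCl⁻]/[HOCl] = 10^(pH − pKa) = 10^(7.39 − 7.57) = 0.6607; fraction as HOCl = 1/(1 + 0.6607) = 0.6022.
Free chlorine required for 2.82 ppm HOCl: 2.82 / 0.6022 = 4.683 ppm.
FC to add: 4.683 − 0.4 = 4.283 mg/L as Cl₂.
Cl₂ equivalent: 4.283 mg/L × 1,170,000 L = 5011 g.
Product at 89.2% available Cl: 5011 / 0.892 = 5618 g.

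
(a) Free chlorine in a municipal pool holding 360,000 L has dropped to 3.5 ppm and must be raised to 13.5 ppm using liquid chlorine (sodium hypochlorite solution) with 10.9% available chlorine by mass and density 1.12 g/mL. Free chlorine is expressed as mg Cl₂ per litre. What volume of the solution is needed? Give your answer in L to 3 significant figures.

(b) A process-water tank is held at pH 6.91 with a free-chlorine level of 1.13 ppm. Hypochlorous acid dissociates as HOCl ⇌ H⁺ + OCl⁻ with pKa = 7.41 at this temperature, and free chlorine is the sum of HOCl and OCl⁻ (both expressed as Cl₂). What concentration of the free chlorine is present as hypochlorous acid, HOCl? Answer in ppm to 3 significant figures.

(a) Chlorine deficit: 13.5 − 3.5 = 10 ppm = 10 mg/L as Cl₂.
(a) Cl₂ equivalent needed: 10 mg/L × 360,000 L = 3,600,000 mg = 3600 g.
(a) Product at 10.9% available chlorine: 3600 / 0.109 = 33,030 g.
(a) Volume at density 1.12 g/mL: 33,030 g ÷ 1.12 g/mL = 29,490 mL.

(b) [OCl⁻]/[HOCl] = 10^(pH − pKa) = 10^(6.91 − 7.41) = 10^-0.50 = 0.3162.
(b) Fraction as HOCl = 1 / (1 + 0.3162) = 0.7597.
(b) HOCl = 0.7597 × 1.13 ppm = 0.8585 ppm.

(a) 29.5 L; (b) 0.859 ppm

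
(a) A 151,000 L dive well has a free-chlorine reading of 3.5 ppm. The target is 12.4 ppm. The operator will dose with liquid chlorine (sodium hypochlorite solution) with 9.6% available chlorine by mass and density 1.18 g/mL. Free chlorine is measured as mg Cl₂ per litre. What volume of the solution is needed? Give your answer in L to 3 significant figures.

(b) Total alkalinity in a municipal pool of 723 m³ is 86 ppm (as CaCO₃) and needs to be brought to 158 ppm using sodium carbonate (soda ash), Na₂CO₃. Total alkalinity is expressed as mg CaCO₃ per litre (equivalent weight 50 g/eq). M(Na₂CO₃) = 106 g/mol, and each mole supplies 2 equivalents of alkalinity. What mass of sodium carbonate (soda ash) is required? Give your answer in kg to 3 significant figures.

(a) Chlorine deficit: 12.4 − 3.5 = 8.9 ppm = 8.9 mg/L as Cl₂.
(a) Cl₂ equivalent needed: 8.9 mg/L × 151,000 L = 1,344,000 mg = 1344 g.
(a) Product at 9.6% available chlorine: 1344 / 0.096 = 14,000 g.
(a) Volume at density 1.18 g/mL: 14,000 g ÷ 1.18 g/mL = 11,860 mL.

(b) Volume: 723 m³ = 723,000 L.
(b) Alkalinity to add: (158 − 86) = 72 mg/L as CaCO₃ × 723,000 L = 52,060 g as CaCO₃.
(b) Equivalents: 52,060 g ÷ 50 g/eq = 1041 eq.
(b) Each mole of Na₂CO₃ supplies 2 eq, so 1041 / 2 = 520.6 mol.
(b) Mass: 520.6 mol × 106 g/mol = 55,180 g.

(a) 11.9 L; (b) 55.2 kg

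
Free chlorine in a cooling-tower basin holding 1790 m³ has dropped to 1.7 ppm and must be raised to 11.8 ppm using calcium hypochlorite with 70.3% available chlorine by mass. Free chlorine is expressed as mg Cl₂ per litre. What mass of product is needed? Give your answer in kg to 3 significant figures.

25.7 kg

Volume: 1790 m³ = 1,790,000 L.
Chlorine deficit: 11.8 − 1.7 = 10.1 ppm = 10.1 mg/L as Cl₂.
Cl₂ equivalent needed: 10.1 mg/L × 1,790,000 L = 18,080,000 mg = 18,080 g.
Product at 70.3% available chlorine: 18,080 / 0.703 = 25,720 g.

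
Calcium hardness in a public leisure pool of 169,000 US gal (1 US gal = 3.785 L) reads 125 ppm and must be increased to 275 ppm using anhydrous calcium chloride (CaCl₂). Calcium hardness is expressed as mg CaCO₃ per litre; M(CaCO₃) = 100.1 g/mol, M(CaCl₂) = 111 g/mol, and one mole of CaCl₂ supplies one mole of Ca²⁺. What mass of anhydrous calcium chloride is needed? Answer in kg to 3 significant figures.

106 kg

Volume: 169,000 US gal × 3.785 L/gal = 639,665 L.
Hardness to add: (275 − 125) = 150 mg/L as CaCO₃ × 639,665 L = 95,950 g as CaCO₃.
Moles of Ca²⁺ (1 mol Ca²⁺ ≡ 1 mol CaCO₃): 95,950 / 100.1 g/mol = 958.5 mol.
Mass of CaCl₂: 958.5 × 111 = 106,400 g.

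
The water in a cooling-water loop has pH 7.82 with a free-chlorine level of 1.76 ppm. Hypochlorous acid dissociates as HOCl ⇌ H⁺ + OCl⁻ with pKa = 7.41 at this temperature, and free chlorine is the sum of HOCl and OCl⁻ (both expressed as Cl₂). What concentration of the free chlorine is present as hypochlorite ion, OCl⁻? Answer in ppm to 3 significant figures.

1.27 ppm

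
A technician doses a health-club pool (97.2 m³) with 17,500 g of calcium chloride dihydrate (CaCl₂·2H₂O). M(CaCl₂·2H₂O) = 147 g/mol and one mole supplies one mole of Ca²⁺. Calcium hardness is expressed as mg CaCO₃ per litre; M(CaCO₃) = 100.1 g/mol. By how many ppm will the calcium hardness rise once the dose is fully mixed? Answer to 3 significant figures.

123 ppm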